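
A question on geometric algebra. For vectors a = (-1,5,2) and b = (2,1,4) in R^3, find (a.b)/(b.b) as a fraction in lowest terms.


Projection coefficient = (a . b) / (b . b)
a . b = (-1)*2 + 5*1 + 2*4
= -2 + 5 + 8 = 11
b . b = 2^2 + 1^2 + 4^2
= 4 + 1 + 16 = 21
Coefficient = 11/21
In lowest terms: 11/21


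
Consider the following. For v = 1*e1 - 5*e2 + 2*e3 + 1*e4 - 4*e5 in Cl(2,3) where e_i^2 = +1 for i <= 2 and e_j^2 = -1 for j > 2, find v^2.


v^2 = sum of c_i^2 * e_i^2
Positive signature terms (e_i^2 = +1): 1^2 + (-5)^2 = 26
Negative signature terms (e_j^2 = -1): 2^2 + 1^2 + (-4)^2 = 21
v^2 = 26 - 21 = 5


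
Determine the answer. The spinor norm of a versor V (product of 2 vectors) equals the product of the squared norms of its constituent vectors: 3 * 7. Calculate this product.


Spinor norm N(V) = |v1|^2 * |v2|^2 * ... * |v2|^2
= 3 * 7
Running product: 3, 21
N(V) = 21


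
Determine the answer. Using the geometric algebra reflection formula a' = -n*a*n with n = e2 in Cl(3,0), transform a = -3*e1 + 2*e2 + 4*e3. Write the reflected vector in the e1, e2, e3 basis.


Reflection formula: a' = -n*a*n, with n = e2 (unit vector, n^2 = 1).
For reflection through hyperplane perp to e2:
The component along e2 flips sign, others stay.
a = (-3, 2, 4)
a' = (-3, -2, 4)
a' = -3*e1 - 2*e2 + 4*e3


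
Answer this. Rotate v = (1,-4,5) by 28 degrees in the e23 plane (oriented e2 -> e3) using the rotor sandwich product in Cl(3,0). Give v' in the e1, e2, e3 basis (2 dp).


Rotor R = cos(14deg) - sin(14deg)*e23
Rotation angle theta = 2 * 14 = 28 degrees in the e23 plane (e2 -> e3).
The component perpendicular to the plane (e1) is invariant: v'_1 = v1 = 1.00
cos(28deg) = 0.8829, sin(28deg) = 0.4695
v'_2 = v2*cos(theta) - v3*sin(theta) = -4*0.8829 - 5*0.4695 = -5.88
v'_3 = v2*sin(theta) + v3*cos(theta) = -4*0.4695 + 5*0.8829 = 2.54
v' = 1.00*e1 - 5.88*e2 + 2.54*e3


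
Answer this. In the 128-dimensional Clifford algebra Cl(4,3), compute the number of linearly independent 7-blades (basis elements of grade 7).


Number of grade-k basis blades in Cl(p,q) with n = p + q is C(n, k).
n = 4 + 3 = 7
C(7, 7) = 7! / (7! * 0!)
= 5040 / (5040 * 1)
= 1


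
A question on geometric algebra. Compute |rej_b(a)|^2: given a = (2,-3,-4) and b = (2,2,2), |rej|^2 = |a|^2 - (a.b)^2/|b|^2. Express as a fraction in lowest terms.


|a|^2 = 2^2 + (-3)^2 + (-4)^2 = 29
|b|^2 = 2^2 + 2^2 + 2^2 = 12
a . b = 2*2 + (-3)*2 + (-4)*2 = -10
(a.b)^2 = (-10)^2 = 100
|rej|^2 = 29 - 100/12
= (348 - 100)/12
= 248/12
In lowest terms: 62/3


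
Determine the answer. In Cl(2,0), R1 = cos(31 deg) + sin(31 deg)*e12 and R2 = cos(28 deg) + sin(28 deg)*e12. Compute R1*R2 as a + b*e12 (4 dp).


Same-plane rotors commute and their half-angles add:
R1*R2 = cos(a1 + a2) + sin(a1 + a2)*e12.
a1 + a2 = 31 + 28 = 59 deg
cos(59 deg) = 0.5150
sin(59 deg) = 0.8572
R1*R2 = 0.5150 + 0.8572*e12


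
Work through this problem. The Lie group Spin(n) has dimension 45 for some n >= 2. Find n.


dim Spin(n) = dim so(n) = n(n-1)/2.
Solve n(n-1)/2 = 45, i.e. n^2 - n - 90 = 0.
Discriminant = 1 + 8*45 = 361
n = (1 + sqrt(361))/2 = (1 + 19)/2 = 10


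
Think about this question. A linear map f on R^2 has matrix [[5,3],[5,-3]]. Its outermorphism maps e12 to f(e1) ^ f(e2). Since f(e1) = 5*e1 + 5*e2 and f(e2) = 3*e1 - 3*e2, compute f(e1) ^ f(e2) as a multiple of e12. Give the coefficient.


The outermorphism of a linear map f sends e1^e2 to f(e1)^f(e2).
f(e1) = 5*e1 + 5*e2
f(e2) = 3*e1 - 3*e2
f(e1) ^ f(e2) = (5*e1 + 5*e2) ^ (3*e1 - 3*e2)
= 5*(-3)*e12 + 5*3*e21
= (-15 - 15)*e12
= -30*e12
Coefficient = -30


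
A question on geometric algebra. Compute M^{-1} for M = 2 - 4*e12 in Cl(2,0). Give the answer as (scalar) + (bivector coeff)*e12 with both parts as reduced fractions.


M = 2 - 4*e12, where e12^2 = -1.
Since M commutes with its reverse ~M = a - b*e12, M * ~M = a^2 - b^2*e12^2 = a^2 + b^2.
So M^{-1} = ~M / (a^2 + b^2) = (a - b*e12)/(a^2 + b^2).
a^2 + b^2 = 4 + 16 = 20
Scalar part = 2/20 = 1/10
Bivector coeff = 4/20 = 1/5
M^{-1} = 1/10 + 1/5*e12


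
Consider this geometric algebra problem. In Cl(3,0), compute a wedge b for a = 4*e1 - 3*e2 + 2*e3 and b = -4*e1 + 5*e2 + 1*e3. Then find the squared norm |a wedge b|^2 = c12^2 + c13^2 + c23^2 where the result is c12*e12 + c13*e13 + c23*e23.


a wedge b = (a1*b2 - a2*b1)*e12 + (a1*b3 - a3*b1)*e13 + (a2*b3 - a3*b2)*e23
e12 coeff: 4*5 - (-3)*(-4) = 20 - 12 = 8
e13 coeff: 4*1 - 2*(-4) = 4 - (-8) = 12
e23 coeff: (-3)*1 - 2*5 = -3 - 10 = -13
|a wedge b|^2 = 8^2 + 12^2 + (-13)^2
= 64 + 144 + 169
= 377


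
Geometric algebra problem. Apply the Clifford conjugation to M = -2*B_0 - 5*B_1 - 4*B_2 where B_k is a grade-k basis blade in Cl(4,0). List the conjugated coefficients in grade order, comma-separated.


Clifford conjugate sign for grade k: (-1)^(k(k+1)/2)
Grade 0: (-1)^(0*1/2) = (-1)^0 = 1, coeff -2 -> -2
Grade 1: (-1)^(1*2/2) = (-1)^1 = -1, coeff -5 -> 5
Grade 2: (-1)^(2*3/2) = (-1)^3 = -1, coeff -4 -> 4
Conjugated coefficients: -2, 5, 4


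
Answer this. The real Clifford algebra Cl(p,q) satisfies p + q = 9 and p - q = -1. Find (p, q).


We need p + q = 9 and p - q = -1.
Adding: 2p = 9 + (-1) = 8, so p = 4.
Then q = 9 - 4 = 5.
(p, q) = (4, 5)


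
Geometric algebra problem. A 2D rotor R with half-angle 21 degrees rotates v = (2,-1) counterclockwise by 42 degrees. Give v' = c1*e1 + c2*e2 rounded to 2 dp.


Rotor R = cos(21deg) - sin(21deg)*e12
Rotation angle theta = 2 * 21 = 42 degrees
v' = R*v*~R rotates v by theta.
cos(42deg) = 0.7431, sin(42deg) = 0.6691
v'_1 = 2*cos(42deg) - (-1)*sin(42deg)
= 2*0.7431 - (-1)*0.6691
= 2.16
v'_2 = 2*sin(42deg) + (-1)*cos(42deg)
= 2*0.6691 + (-1)*0.7431
= 0.60
v' = 2.16*e1 + 0.60*e2


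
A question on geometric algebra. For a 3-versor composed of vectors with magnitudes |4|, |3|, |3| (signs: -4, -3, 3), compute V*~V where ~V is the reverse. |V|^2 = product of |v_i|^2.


Each vector v_i has |v_i|^2 = s_i^2
Squared scales: (-4)^2 = 16, (-3)^2 = 9, 3^2 = 9
|V|^2 = 16 * 9 * 9
= 1296


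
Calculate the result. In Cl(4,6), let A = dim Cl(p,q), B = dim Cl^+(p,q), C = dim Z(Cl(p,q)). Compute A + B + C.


n = 4 + 6 = 10
Total dim = 2^10 = 1024
Even subalgebra dim = 2^9 = 512
n is even, so center dim = 1
Sum = 1024 + 512 + 1 = 1537


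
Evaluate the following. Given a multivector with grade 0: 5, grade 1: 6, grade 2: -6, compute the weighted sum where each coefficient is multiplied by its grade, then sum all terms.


Grade-weighted sum = sum of grade_k * coefficient_k
0*5 = 0
1*6 = 6
2*(-6) = -12
Total = 0 + 6 + (-12) = -6


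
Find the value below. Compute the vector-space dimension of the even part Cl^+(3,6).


Even subalgebra dimension = 2^(n-1)
n = 3 + 6 = 9
2^(9 - 1) = 2^8 = 256
Verification: sum of C(9,k) for even k = 1 + 36 + 126 + 84 + 9 = 256
Result = 256


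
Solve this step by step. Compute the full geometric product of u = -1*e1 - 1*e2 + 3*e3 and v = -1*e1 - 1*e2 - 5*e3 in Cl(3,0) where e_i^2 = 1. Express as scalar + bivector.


In Cl(3,0): e_i^2 = 1, e_ie_j = -e_je_i for i != j.
Scalar part = u . v = (-1)*(-1) + (-1)*(-1) + 3*(-5)
= 1 + 1 + (-15) = -13
e12 coeff = (-1)*(-1) - (-1)*(-1) = 1 - 1 = 0
e13 coeff = (-1)*(-5) - 3*(-1) = 5 - (-3) = 8
e23 coeff = (-1)*(-5) - 3*(-1) = 5 - (-3) = 8
uv = -13 + 0*e12 + 8*e13 + 8*e23


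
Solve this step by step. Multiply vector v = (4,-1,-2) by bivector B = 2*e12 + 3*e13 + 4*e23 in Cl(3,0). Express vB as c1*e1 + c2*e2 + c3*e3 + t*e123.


vB has grade-1 (vector) and grade-3 (trivector) parts: vB = (v _| B) + (v ^ B).
Vector part <vB>_1:
  e1: -v2*b12 - v3*b13 = -(-1)*(2) - (-2)*(3) = 8
  e2: v1*b12 - v3*b23 = (4)*(2) - (-2)*(4) = 16
  e3: v1*b13 + v2*b23 = (4)*(3) + (-1)*(4) = 8
Trivector part <vB>_3:
  e123: v1*b23 - v2*b13 + v3*b12 = (4)*(4) - (-1)*(3) + (-2)*(2) = 15
vB = 8*e1 + 16*e2 + 8*e3 + 15*e123


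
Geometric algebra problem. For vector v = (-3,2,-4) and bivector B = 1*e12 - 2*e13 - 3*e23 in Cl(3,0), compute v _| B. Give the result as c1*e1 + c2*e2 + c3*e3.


Left contraction v _| B = <vB>_1 (grade-1 part of the geometric product vB).
Using e1_|e12 = e2, e2_|e12 = -e1, e1_|e13 = e3, e3_|e13 = -e1, e2_|e23 = e3, e3_|e23 = -e2:
e1 coeff: -v2*b12 - v3*b13 = -(2)*(1) - (-4)*(-2) = -10
e2 coeff: v1*b12 - v3*b23 = (-3)*(1) - (-4)*(-3) = -15
e3 coeff: v1*b13 + v2*b23 = (-3)*(-2) + (2)*(-3) = 0
v _| B = -10*e1 - 15*e2 + 0*e3


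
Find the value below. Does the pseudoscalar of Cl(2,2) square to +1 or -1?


The pseudoscalar I = e1...e_n (product of all n generators) of Cl(p,q) satisfies I^2 = (-1)^(q + n(n-1)/2).
p = 2, q = 2, n = p + q = 4
n(n-1)/2 = 4 * 3 / 2 = 6
Exponent = q + n(n-1)/2 = 2 + 6 = 8
I^2 = (-1)^8 = +1


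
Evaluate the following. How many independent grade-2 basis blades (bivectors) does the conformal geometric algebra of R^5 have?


The conformal model of R^5 uses Cl(6,1) with m = 5 + 2 = 7 generators.
Number of grade-2 blades = C(m, 2) = C(7, 2)
= 7*6/2 = 21


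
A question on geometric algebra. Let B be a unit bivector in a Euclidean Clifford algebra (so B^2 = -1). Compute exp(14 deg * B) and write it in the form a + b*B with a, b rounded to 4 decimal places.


For a unit bivector B with B^2 = -1, the exponential series gives
e^(theta*B) = cos(theta) + sin(theta)*B (the GA analogue of Euler's formula).
theta = 14 degrees = 0.244346 rad
cos(14 deg) = 0.9703
sin(14 deg) = 0.2419
exp(theta*B) = 0.9703 + 0.2419*B


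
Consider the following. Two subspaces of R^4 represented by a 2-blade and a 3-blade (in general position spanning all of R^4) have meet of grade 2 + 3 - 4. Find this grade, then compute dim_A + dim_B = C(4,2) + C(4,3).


Meet grade = grade(A) + grade(B) - n
= 2 + 3 - 4 = 1
C(4,2) = 6
C(4,3) = 4
dim_A + dim_B = 6 + 4 = 10


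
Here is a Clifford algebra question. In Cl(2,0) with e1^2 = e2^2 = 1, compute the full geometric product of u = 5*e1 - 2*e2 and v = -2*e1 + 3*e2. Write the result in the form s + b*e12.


Expand: (5*e1 - 2*e2)(-2*e1 + 3*e2)
= 5*(-2)*e1e1 + 5*3*e1e2 + (-2)*(-2)*e2e1 + (-2)*3*e2e2
Using e1^2 = e2^2 = 1, e2e1 = -e1e2:
Scalar part s = 5*(-2) + (-2)*3 = -10 + (-6) = -16
Bivector part b = 5*3 - (-2)*(-2) = 15 - 4 = 11
uv = -16 + 11*e12


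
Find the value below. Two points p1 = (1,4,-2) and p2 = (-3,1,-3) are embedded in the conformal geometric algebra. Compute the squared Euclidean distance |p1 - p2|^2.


p1 - p2 = (4, 3, 1)
|p1 - p2|^2 = 4^2 + 3^2 + 1^2
= 16 + 9 + 1
= 26


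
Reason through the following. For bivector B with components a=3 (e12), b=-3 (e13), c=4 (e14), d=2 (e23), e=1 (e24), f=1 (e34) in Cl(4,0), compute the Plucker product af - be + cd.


Plucker relation: af - be + cd
a*f = 3*1 = 3
b*e = (-3)*1 = -3
c*d = 4*2 = 8
af - be + cd = 3 - (-3) + 8
= 14


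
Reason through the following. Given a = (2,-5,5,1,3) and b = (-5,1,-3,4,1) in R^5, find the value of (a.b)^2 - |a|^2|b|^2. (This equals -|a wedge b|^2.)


a . b = 2*(-5) + (-5)*1 + 5*(-3) + 1*4 + 3*1
= -10 + (-5) + (-15) + 4 + 3 = -23
|a|^2 = 2^2 + (-5)^2 + 5^2 + 1^2 + 3^2 = 64
|b|^2 = (-5)^2 + 1^2 + (-3)^2 + 4^2 + 1^2 = 52
(a.b)^2 = (-23)^2 = 529
|a|^2 * |b|^2 = 64 * 52 = 3328
Result = 529 - 3328 = -2799


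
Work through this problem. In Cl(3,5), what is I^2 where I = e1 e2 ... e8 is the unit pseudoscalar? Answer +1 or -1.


The pseudoscalar I = e1...e_n (product of all n generators) of Cl(p,q) satisfies I^2 = (-1)^(q + n(n-1)/2).
p = 3, q = 5, n = p + q = 8
n(n-1)/2 = 8 * 7 / 2 = 28
Exponent = q + n(n-1)/2 = 5 + 28 = 33
I^2 = (-1)^33 = -1


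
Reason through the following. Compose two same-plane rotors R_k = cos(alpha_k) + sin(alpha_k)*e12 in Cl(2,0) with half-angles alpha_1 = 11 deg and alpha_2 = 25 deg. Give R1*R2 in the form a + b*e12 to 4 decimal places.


Same-plane rotors commute and their half-angles add:
R1*R2 = cos(a1 + a2) + sin(a1 + a2)*e12.
a1 + a2 = 11 + 25 = 36 deg
cos(36 deg) = 0.8090
sin(36 deg) = 0.5878
R1*R2 = 0.8090 + 0.5878*e12


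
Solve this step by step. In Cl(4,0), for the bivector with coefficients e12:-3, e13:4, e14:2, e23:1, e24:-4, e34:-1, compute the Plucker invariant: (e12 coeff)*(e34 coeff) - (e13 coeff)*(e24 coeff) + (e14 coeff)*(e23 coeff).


Plucker relation: af - be + cd
a*f = (-3)*(-1) = 3
b*e = 4*(-4) = -16
c*d = 2*1 = 2
af - be + cd = 3 - (-16) + 2
= 21


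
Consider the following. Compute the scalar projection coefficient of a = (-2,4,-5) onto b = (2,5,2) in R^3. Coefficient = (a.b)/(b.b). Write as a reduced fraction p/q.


Projection coefficient = (a . b) / (b . b)
a . b = (-2)*2 + 4*5 + (-5)*2
= -4 + 20 + (-10) = 6
b . b = 2^2 + 5^2 + 2^2
= 4 + 25 + 4 = 33
Coefficient = 6/33
In lowest terms: 2/11


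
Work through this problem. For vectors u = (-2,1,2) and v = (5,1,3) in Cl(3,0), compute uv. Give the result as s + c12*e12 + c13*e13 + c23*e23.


In Cl(3,0): e_i^2 = 1, e_ie_j = -e_je_i for i != j.
Scalar part = u . v = (-2)*5 + 1*1 + 2*3
= -10 + 1 + 6 = -3
e12 coeff = (-2)*1 - 1*5 = -2 - 5 = -7
e13 coeff = (-2)*3 - 2*5 = -6 - 10 = -16
e23 coeff = 1*3 - 2*1 = 3 - 2 = 1
uv = -3 - 7*e12 - 16*e13 + 1*e23


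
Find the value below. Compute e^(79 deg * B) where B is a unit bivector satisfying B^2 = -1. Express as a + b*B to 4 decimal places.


For a unit bivector B with B^2 = -1, the exponential series gives
e^(theta*B) = cos(theta) + sin(theta)*B (the GA analogue of Euler's formula).
theta = 79 degrees = 1.37881 rad
cos(79 deg) = 0.1908
sin(79 deg) = 0.9816
exp(theta*B) = 0.1908 + 0.9816*B


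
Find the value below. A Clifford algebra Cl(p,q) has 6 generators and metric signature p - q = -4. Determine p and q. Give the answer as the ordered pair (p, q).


We need p + q = 6 and p - q = -4.
Adding: 2p = 6 + (-4) = 2, so p = 1.
Then q = 6 - 1 = 5.
(p, q) = (1, 5)


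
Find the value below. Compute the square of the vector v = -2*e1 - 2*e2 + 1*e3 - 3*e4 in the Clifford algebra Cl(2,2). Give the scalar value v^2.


v^2 = sum of c_i^2 * e_i^2
Positive signature terms (e_i^2 = +1): (-2)^2 + (-2)^2 = 8
Negative signature terms (e_j^2 = -1): 1^2 + (-3)^2 = 10
v^2 = 8 - 10 = -2


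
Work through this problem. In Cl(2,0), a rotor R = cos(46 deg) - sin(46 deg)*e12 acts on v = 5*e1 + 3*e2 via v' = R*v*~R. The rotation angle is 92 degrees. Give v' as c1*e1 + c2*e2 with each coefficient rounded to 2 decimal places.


Rotor R = cos(46deg) - sin(46deg)*e12
Rotation angle theta = 2 * 46 = 92 degrees
v' = R*v*~R rotates v by theta.
cos(92deg) = -0.0349, sin(92deg) = 0.9994
v'_1 = 5*cos(92deg) - 3*sin(92deg)
= 5*(-0.0349) - 3*0.9994
= -3.17
v'_2 = 5*sin(92deg) + 3*cos(92deg)
= 5*0.9994 + 3*(-0.0349)
= 4.89
v' = -3.17*e1 + 4.89*e2


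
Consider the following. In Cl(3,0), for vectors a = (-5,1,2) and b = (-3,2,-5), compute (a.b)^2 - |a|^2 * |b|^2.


a . b = (-5)*(-3) + 1*2 + 2*(-5)
= 15 + 2 + (-10) = 7
|a|^2 = (-5)^2 + 1^2 + 2^2 = 30
|b|^2 = (-3)^2 + 2^2 + (-5)^2 = 38
(a.b)^2 = 7^2 = 49
|a|^2 * |b|^2 = 30 * 38 = 1140
Result = 49 - 1140 = -1091


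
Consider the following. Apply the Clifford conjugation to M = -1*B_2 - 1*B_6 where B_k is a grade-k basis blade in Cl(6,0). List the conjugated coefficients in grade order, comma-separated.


Clifford conjugate sign for grade k: (-1)^(k(k+1)/2)
Grade 2: (-1)^(2*3/2) = (-1)^3 = -1, coeff -1 -> 1
Grade 6: (-1)^(6*7/2) = (-1)^21 = -1, coeff -1 -> 1
Conjugated coefficients: 1, 1


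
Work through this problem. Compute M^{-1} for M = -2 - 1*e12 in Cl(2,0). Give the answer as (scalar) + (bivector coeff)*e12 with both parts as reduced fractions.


M = -2 - 1*e12, where e12^2 = -1.
Since M commutes with its reverse ~M = a - b*e12, M * ~M = a^2 - b^2*e12^2 = a^2 + b^2.
So M^{-1} = ~M / (a^2 + b^2) = (a - b*e12)/(a^2 + b^2).
a^2 + b^2 = 4 + 1 = 5
Scalar part = -2/5 = -2/5
Bivector coeff = 1/5 = 1/5
M^{-1} = -2/5 + 1/5*e12


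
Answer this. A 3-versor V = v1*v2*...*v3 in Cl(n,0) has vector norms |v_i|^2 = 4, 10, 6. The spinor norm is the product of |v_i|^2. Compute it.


Spinor norm N(V) = |v1|^2 * |v2|^2 * ... * |v3|^2
= 4 * 10 * 6
Running product: 4, 40, 240
N(V) = 240


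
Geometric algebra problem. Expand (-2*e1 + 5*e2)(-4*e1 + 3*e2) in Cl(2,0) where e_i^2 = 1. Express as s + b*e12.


Expand: (-2*e1 + 5*e2)(-4*e1 + 3*e2)
= (-2)*(-4)*e1e1 + (-2)*3*e1e2 + 5*(-4)*e2e1 + 5*3*e2e2
Using e1^2 = e2^2 = 1, e2e1 = -e1e2:
Scalar part s = (-2)*(-4) + 5*3 = 8 + 15 = 23
Bivector part b = (-2)*3 - 5*(-4) = -6 - (-20) = 14
uv = 23 + 14*e12


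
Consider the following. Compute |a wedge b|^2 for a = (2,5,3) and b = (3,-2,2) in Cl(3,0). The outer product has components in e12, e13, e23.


a wedge b = (a1*b2 - a2*b1)*e12 + (a1*b3 - a3*b1)*e13 + (a2*b3 - a3*b2)*e23
e12 coeff: 2*(-2) - 5*3 = -4 - 15 = -19
e13 coeff: 2*2 - 3*3 = 4 - 9 = -5
e23 coeff: 5*2 - 3*(-2) = 10 - (-6) = 16
|a wedge b|^2 = (-19)^2 + (-5)^2 + 16^2
= 361 + 25 + 256
= 642


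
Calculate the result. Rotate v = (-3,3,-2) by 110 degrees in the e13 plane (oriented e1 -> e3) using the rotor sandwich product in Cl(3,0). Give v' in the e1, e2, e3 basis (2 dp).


Rotor R = cos(55deg) - sin(55deg)*e13
Rotation angle theta = 2 * 55 = 110 degrees in the e13 plane (e1 -> e3).
The component perpendicular to the plane (e2) is invariant: v'_2 = v2 = 3.00
cos(110deg) = -0.3420, sin(110deg) = 0.9397
v'_1 = v1*cos(theta) - v3*sin(theta) = -3*(-0.3420) - (-2)*0.9397 = 2.91
v'_3 = v1*sin(theta) + v3*cos(theta) = -3*0.9397 + (-2)*(-0.3420) = -2.14
v' = 2.91*e1 + 3.00*e2 - 2.14*e3


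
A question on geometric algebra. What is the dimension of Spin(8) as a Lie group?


Spin(n) double-covers SO(n); both have Lie algebra so(n) of dimension n(n-1)/2.
n = 8
n(n-1) = 8 * 7 = 56
dim Spin(8) = 56/2 = 28


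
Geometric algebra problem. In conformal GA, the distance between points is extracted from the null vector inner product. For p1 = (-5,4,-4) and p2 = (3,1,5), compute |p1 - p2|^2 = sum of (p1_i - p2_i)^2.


p1 - p2 = (-8, 3, -9)
|p1 - p2|^2 = (-8)^2 + 3^2 + (-9)^2
= 64 + 9 + 81
= 154


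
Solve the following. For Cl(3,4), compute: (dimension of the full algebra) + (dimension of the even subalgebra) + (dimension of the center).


n = 3 + 4 = 7
Total dim = 2^7 = 128
Even subalgebra dim = 2^6 = 64
n is odd, so center dim = 2
Sum = 128 + 64 + 2 = 194


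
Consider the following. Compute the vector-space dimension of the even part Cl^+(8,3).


Even subalgebra dimension = 2^(n-1)
n = 8 + 3 = 11
2^(11 - 1) = 2^10 = 1024
Verification: sum of C(11,k) for even k = 1 + 55 + 330 + 462 + 165 + 11 = 1024
Result = 1024


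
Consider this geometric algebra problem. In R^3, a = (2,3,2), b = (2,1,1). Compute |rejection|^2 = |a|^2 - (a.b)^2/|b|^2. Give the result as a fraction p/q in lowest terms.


|a|^2 = 2^2 + 3^2 + 2^2 = 17
|b|^2 = 2^2 + 1^2 + 1^2 = 6
a . b = 2*2 + 3*1 + 2*1 = 9
(a.b)^2 = 9^2 = 81
|rej|^2 = 17 - 81/6
= (102 - 81)/6
= 21/6
In lowest terms: 7/2


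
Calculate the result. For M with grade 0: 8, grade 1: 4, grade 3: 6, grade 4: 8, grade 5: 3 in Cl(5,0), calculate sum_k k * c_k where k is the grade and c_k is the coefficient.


Grade-weighted sum = sum of grade_k * coefficient_k
0*8 = 0
1*4 = 4
3*6 = 18
4*8 = 32
5*3 = 15
Total = 0 + 4 + 18 + 32 + 15 = 69


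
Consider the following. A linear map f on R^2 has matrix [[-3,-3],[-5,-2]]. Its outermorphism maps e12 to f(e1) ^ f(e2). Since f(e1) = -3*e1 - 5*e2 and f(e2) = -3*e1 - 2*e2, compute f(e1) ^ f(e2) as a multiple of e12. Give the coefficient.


The outermorphism of a linear map f sends e1^e2 to f(e1)^f(e2).
f(e1) = -3*e1 - 5*e2
f(e2) = -3*e1 - 2*e2
f(e1) ^ f(e2) = (-3*e1 - 5*e2) ^ (-3*e1 - 2*e2)
= (-3)*(-2)*e12 + (-5)*(-3)*e21
= (6 - 15)*e12
= -9*e12
Coefficient = -9


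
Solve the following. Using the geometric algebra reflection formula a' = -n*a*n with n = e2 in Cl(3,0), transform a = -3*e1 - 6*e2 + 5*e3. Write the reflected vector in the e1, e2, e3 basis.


Reflection formula: a' = -n*a*n, with n = e2 (unit vector, n^2 = 1).
For reflection through hyperplane perp to e2:
The component along e2 flips sign, others stay.
a = (-3, -6, 5)
a' = (-3, 6, 5)
a' = -3*e1 + 6*e2 + 5*e3


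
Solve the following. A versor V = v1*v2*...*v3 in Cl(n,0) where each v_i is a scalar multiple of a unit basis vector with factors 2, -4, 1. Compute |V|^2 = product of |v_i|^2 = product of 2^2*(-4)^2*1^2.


Each vector v_i has |v_i|^2 = s_i^2
Squared scales: 2^2 = 4, (-4)^2 = 16, 1^2 = 1
|V|^2 = 4 * 16 * 1
= 64


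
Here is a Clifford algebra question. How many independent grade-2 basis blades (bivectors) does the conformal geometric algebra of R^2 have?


The conformal model of R^2 uses Cl(3,1) with m = 2 + 2 = 4 generators.
Number of grade-2 blades = C(m, 2) = C(4, 2)
= 4*3/2 = 6


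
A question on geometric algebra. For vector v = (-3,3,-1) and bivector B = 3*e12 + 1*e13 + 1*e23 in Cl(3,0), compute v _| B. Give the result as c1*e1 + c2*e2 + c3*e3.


Left contraction v _| B = <vB>_1 (grade-1 part of the geometric product vB).
Using e1_|e12 = e2, e2_|e12 = -e1, e1_|e13 = e3, e3_|e13 = -e1, e2_|e23 = e3, e3_|e23 = -e2:
e1 coeff: -v2*b12 - v3*b13 = -(3)*(3) - (-1)*(1) = -8
e2 coeff: v1*b12 - v3*b23 = (-3)*(3) - (-1)*(1) = -8
e3 coeff: v1*b13 + v2*b23 = (-3)*(1) + (3)*(1) = 0
v _| B = -8*e1 - 8*e2 + 0*e3


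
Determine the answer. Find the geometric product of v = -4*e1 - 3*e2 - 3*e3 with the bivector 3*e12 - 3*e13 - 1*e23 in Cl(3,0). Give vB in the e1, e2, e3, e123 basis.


vB has grade-1 (vector) and grade-3 (trivector) parts: vB = (v _| B) + (v ^ B).
Vector part <vB>_1:
  e1: -v2*b12 - v3*b13 = -(-3)*(3) - (-3)*(-3) = 0
  e2: v1*b12 - v3*b23 = (-4)*(3) - (-3)*(-1) = -15
  e3: v1*b13 + v2*b23 = (-4)*(-3) + (-3)*(-1) = 15
Trivector part <vB>_3:
  e123: v1*b23 - v2*b13 + v3*b12 = (-4)*(-1) - (-3)*(-3) + (-3)*(3) = -14
vB = 0*e1 - 15*e2 + 15*e3 - 14*e123


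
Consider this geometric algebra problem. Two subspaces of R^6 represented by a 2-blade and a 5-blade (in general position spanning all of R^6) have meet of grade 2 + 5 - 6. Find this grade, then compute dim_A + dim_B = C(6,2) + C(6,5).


Meet grade = grade(A) + grade(B) - n
= 2 + 5 - 6 = 1
C(6,2) = 15
C(6,5) = 6
dim_A + dim_B = 15 + 6 = 21


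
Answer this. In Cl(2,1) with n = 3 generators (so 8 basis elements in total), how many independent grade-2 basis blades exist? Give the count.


Number of grade-k basis blades in Cl(p,q) with n = p + q is C(n, k).
n = 2 + 1 = 3
C(3, 2) = 3! / (2! * 1!)
= 6 / (2 * 1)
= 3


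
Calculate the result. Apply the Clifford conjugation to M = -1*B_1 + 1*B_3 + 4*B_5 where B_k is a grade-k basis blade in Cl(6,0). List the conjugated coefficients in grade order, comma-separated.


Clifford conjugate sign for grade k: (-1)^(k(k+1)/2)
Grade 1: (-1)^(1*2/2) = (-1)^1 = -1, coeff -1 -> 1
Grade 3: (-1)^(3*4/2) = (-1)^6 = 1, coeff 1 -> 1
Grade 5: (-1)^(5*6/2) = (-1)^15 = -1, coeff 4 -> -4
Conjugated coefficients: 1, 1, -4


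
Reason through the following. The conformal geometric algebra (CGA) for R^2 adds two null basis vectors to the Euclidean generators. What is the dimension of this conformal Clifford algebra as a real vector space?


The conformal model of R^2 uses Cl(3,1): the 2 Euclidean generators plus two extra orthogonal generators e+ (e+^2 = +1) and e- (e-^2 = -1), from which the null vectors e0, einf are built.
Number of generators m = 2 + 2 = 4.
dim Cl(p,q) = 2^m = 2^4 = 16


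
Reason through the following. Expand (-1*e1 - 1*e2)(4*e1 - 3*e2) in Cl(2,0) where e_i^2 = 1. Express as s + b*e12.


Expand: (-1*e1 - 1*e2)(4*e1 - 3*e2)
= (-1)*4*e1e1 + (-1)*(-3)*e1e2 + (-1)*4*e2e1 + (-1)*(-3)*e2e2
Using e1^2 = e2^2 = 1, e2e1 = -e1e2:
Scalar part s = (-1)*4 + (-1)*(-3) = -4 + 3 = -1
Bivector part b = (-1)*(-3) - (-1)*4 = 3 - (-4) = 7
uv = -1 + 7*e12


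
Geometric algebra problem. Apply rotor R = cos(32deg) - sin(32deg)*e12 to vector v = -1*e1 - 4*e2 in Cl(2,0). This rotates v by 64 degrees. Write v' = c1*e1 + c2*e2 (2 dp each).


Rotor R = cos(32deg) - sin(32deg)*e12
Rotation angle theta = 2 * 32 = 64 degrees
v' = R*v*~R rotates v by theta.
cos(64deg) = 0.4384, sin(64deg) = 0.8988
v'_1 = -1*cos(64deg) - (-4)*sin(64deg)
= -1*0.4384 - (-4)*0.8988
= 3.16
v'_2 = -1*sin(64deg) + (-4)*cos(64deg)
= -1*0.8988 + (-4)*0.4384
= -2.65
v' = 3.16*e1 - 2.65*e2


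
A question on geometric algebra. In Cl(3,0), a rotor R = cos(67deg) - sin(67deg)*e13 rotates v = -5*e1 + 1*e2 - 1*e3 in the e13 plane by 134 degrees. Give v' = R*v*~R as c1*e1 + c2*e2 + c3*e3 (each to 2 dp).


Rotor R = cos(67deg) - sin(67deg)*e13
Rotation angle theta = 2 * 67 = 134 degrees in the e13 plane (e1 -> e3).
The component perpendicular to the plane (e2) is invariant: v'_2 = v2 = 1.00
cos(134deg) = -0.6947, sin(134deg) = 0.7193
v'_1 = v1*cos(theta) - v3*sin(theta) = -5*(-0.6947) - (-1)*0.7193 = 4.19
v'_3 = v1*sin(theta) + v3*cos(theta) = -5*0.7193 + (-1)*(-0.6947) = -2.90
v' = 4.19*e1 + 1.00*e2 - 2.90*e3


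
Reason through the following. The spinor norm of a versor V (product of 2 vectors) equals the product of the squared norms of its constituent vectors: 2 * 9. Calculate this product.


Spinor norm N(V) = |v1|^2 * |v2|^2 * ... * |v2|^2
= 2 * 9
Running product: 2, 18
N(V) = 18


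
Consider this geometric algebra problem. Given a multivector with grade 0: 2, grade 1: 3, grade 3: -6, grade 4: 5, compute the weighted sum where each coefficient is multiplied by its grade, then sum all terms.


Grade-weighted sum = sum of grade_k * coefficient_k
0*2 = 0
1*3 = 3
3*(-6) = -18
4*5 = 20
Total = 0 + 3 + (-18) + 20 = 5


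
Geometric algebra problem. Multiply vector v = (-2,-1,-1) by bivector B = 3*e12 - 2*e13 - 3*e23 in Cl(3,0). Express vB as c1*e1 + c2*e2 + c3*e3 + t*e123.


vB has grade-1 (vector) and grade-3 (trivector) parts: vB = (v _| B) + (v ^ B).
Vector part <vB>_1:
  e1: -v2*b12 - v3*b13 = -(-1)*(3) - (-1)*(-2) = 1
  e2: v1*b12 - v3*b23 = (-2)*(3) - (-1)*(-3) = -9
  e3: v1*b13 + v2*b23 = (-2)*(-2) + (-1)*(-3) = 7
Trivector part <vB>_3:
  e123: v1*b23 - v2*b13 + v3*b12 = (-2)*(-3) - (-1)*(-2) + (-1)*(3) = 1
vB = 1*e1 - 9*e2 + 7*e3 + 1*e123


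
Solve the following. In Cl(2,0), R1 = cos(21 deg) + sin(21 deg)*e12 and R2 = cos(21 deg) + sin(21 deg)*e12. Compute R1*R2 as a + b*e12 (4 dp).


Same-plane rotors commute and their half-angles add:
R1*R2 = cos(a1 + a2) + sin(a1 + a2)*e12.
a1 + a2 = 21 + 21 = 42 deg
cos(42 deg) = 0.7431
sin(42 deg) = 0.6691
R1*R2 = 0.7431 + 0.6691*e12


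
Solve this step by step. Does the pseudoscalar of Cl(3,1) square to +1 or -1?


The pseudoscalar I = e1...e_n (product of all n generators) of Cl(p,q) satisfies I^2 = (-1)^(q + n(n-1)/2).
p = 3, q = 1, n = p + q = 4
n(n-1)/2 = 4 * 3 / 2 = 6
Exponent = q + n(n-1)/2 = 1 + 6 = 7
I^2 = (-1)^7 = -1


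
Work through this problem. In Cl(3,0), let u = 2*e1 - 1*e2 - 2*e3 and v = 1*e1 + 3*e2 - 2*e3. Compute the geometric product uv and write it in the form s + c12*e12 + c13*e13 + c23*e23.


In Cl(3,0): e_i^2 = 1, e_ie_j = -e_je_i for i != j.
Scalar part = u . v = 2*1 + (-1)*3 + (-2)*(-2)
= 2 + (-3) + 4 = 3
e12 coeff = 2*3 - (-1)*1 = 6 - (-1) = 7
e13 coeff = 2*(-2) - (-2)*1 = -4 - (-2) = -2
e23 coeff = (-1)*(-2) - (-2)*3 = 2 - (-6) = 8
uv = 3 + 7*e12 - 2*e13 + 8*e23


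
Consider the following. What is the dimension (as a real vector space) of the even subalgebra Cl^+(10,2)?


Even subalgebra dimension = 2^(n-1)
n = 10 + 2 = 12
2^(12 - 1) = 2^11 = 2048
Verification: sum of C(12,k) for even k = 1 + 66 + 495 + 924 + 495 + 66 + 1 = 2048
Result = 2048


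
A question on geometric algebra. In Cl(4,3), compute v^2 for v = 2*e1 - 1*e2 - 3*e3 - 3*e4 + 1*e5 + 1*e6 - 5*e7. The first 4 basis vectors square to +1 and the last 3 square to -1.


v^2 = sum of c_i^2 * e_i^2
Positive signature terms (e_i^2 = +1): 2^2 + (-1)^2 + (-3)^2 + (-3)^2 = 23
Negative signature terms (e_j^2 = -1): 1^2 + 1^2 + (-5)^2 = 27
v^2 = 23 - 27 = -4


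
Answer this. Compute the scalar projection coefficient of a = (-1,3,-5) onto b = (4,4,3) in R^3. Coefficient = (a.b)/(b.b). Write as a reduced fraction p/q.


Projection coefficient = (a . b) / (b . b)
a . b = (-1)*4 + 3*4 + (-5)*3
= -4 + 12 + (-15) = -7
b . b = 4^2 + 4^2 + 3^2
= 16 + 16 + 9 = 41
Coefficient = -7/41
In lowest terms: -7/41


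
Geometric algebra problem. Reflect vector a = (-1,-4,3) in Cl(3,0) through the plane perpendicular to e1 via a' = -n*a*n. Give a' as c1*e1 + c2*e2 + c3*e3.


Reflection formula: a' = -n*a*n, with n = e1 (unit vector, n^2 = 1).
For reflection through hyperplane perp to e1:
The component along e1 flips sign, others stay.
a = (-1, -4, 3)
a' = (1, -4, 3)
a' = 1*e1 - 4*e2 + 3*e3


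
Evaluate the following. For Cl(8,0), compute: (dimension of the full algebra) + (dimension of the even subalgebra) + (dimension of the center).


n = 8 + 0 = 8
Total dim = 2^8 = 256
Even subalgebra dim = 2^7 = 128
n is even, so center dim = 1
Sum = 256 + 128 + 1 = 385


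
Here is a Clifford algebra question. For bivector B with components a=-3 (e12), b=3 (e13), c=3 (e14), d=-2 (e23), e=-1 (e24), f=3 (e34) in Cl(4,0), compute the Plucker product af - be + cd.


Plucker relation: af - be + cd
a*f = (-3)*3 = -9
b*e = 3*(-1) = -3
c*d = 3*(-2) = -6
af - be + cd = -9 - (-3) + (-6)
= -12


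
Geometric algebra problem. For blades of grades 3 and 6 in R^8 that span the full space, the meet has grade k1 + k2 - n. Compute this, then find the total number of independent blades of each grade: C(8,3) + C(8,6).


Meet grade = grade(A) + grade(B) - n
= 3 + 6 - 8 = 1
C(8,3) = 56
C(8,6) = 28
dim_A + dim_B = 56 + 28 = 84


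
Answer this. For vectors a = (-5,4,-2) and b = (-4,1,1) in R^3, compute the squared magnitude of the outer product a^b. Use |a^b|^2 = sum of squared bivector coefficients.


a wedge b = (a1*b2 - a2*b1)*e12 + (a1*b3 - a3*b1)*e13 + (a2*b3 - a3*b2)*e23
e12 coeff: (-5)*1 - 4*(-4) = -5 - (-16) = 11
e13 coeff: (-5)*1 - (-2)*(-4) = -5 - 8 = -13
e23 coeff: 4*1 - (-2)*1 = 4 - (-2) = 6
|a wedge b|^2 = 11^2 + (-13)^2 + 6^2
= 121 + 169 + 36
= 326


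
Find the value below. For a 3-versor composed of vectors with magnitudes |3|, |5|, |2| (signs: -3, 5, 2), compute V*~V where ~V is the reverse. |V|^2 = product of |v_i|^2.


Each vector v_i has |v_i|^2 = s_i^2
Squared scales: (-3)^2 = 9, 5^2 = 25, 2^2 = 4
|V|^2 = 9 * 25 * 4
= 900


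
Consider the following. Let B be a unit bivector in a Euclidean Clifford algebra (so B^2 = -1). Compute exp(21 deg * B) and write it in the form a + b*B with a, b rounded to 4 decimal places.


For a unit bivector B with B^2 = -1, the exponential series gives
e^(theta*B) = cos(theta) + sin(theta)*B (the GA analogue of Euler's formula).
theta = 21 degrees = 0.366519 rad
cos(21 deg) = 0.9336
sin(21 deg) = 0.3584
exp(theta*B) = 0.9336 + 0.3584*B


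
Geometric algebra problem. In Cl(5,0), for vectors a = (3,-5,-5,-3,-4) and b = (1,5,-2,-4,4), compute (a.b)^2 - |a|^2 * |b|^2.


a . b = 3*1 + (-5)*5 + (-5)*(-2) + (-3)*(-4) + (-4)*4
= 3 + (-25) + 10 + 12 + (-16) = -16
|a|^2 = 3^2 + (-5)^2 + (-5)^2 + (-3)^2 + (-4)^2 = 84
|b|^2 = 1^2 + 5^2 + (-2)^2 + (-4)^2 + 4^2 = 62
(a.b)^2 = (-16)^2 = 256
|a|^2 * |b|^2 = 84 * 62 = 5208
Result = 256 - 5208 = -4952


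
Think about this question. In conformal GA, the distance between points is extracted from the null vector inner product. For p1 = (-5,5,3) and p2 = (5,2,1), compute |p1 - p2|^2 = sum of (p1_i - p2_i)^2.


p1 - p2 = (-10, 3, 2)
|p1 - p2|^2 = (-10)^2 + 3^2 + 2^2
= 100 + 9 + 4
= 113


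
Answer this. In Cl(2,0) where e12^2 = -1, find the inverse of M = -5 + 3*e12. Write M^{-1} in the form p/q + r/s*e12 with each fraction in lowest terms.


M = -5 + 3*e12, where e12^2 = -1.
Since M commutes with its reverse ~M = a - b*e12, M * ~M = a^2 - b^2*e12^2 = a^2 + b^2.
So M^{-1} = ~M / (a^2 + b^2) = (a - b*e12)/(a^2 + b^2).
a^2 + b^2 = 25 + 9 = 34
Scalar part = -5/34 = -5/34
Bivector coeff = -3/34 = -3/34
M^{-1} = -5/34 - 3/34*e12


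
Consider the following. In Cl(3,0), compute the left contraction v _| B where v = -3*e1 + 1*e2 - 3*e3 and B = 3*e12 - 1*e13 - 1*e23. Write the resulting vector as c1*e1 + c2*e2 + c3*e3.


Left contraction v _| B = <vB>_1 (grade-1 part of the geometric product vB).
Using e1_|e12 = e2, e2_|e12 = -e1, e1_|e13 = e3, e3_|e13 = -e1, e2_|e23 = e3, e3_|e23 = -e2:
e1 coeff: -v2*b12 - v3*b13 = -(1)*(3) - (-3)*(-1) = -6
e2 coeff: v1*b12 - v3*b23 = (-3)*(3) - (-3)*(-1) = -12
e3 coeff: v1*b13 + v2*b23 = (-3)*(-1) + (1)*(-1) = 2
v _| B = -6*e1 - 12*e2 + 2*e3


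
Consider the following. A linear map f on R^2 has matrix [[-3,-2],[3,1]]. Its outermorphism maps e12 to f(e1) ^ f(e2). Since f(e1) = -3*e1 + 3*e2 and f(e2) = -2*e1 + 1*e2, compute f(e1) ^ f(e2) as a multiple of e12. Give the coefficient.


The outermorphism of a linear map f sends e1^e2 to f(e1)^f(e2).
f(e1) = -3*e1 + 3*e2
f(e2) = -2*e1 + 1*e2
f(e1) ^ f(e2) = (-3*e1 + 3*e2) ^ (-2*e1 + 1*e2)
= (-3)*1*e12 + 3*(-2)*e21
= (-3 - (-6))*e12
= 3*e12
Coefficient = 3


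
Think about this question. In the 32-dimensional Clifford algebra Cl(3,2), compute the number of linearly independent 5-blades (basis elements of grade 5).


Number of grade-k basis blades in Cl(p,q) with n = p + q is C(n, k).
n = 3 + 2 = 5
C(5, 5) = 5! / (5! * 0!)
= 120 / (120 * 1)
= 1


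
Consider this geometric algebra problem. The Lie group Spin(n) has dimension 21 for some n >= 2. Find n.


dim Spin(n) = dim so(n) = n(n-1)/2.
Solve n(n-1)/2 = 21, i.e. n^2 - n - 42 = 0.
Discriminant = 1 + 8*21 = 169
n = (1 + sqrt(169))/2 = (1 + 13)/2 = 7


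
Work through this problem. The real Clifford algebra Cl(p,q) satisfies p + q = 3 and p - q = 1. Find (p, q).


We need p + q = 3 and p - q = 1.
Adding: 2p = 3 + 1 = 4, so p = 2.
Then q = 3 - 2 = 1.
(p, q) = (2, 1)


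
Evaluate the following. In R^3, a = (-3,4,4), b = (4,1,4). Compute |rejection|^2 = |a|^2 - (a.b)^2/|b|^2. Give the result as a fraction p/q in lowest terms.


|a|^2 = (-3)^2 + 4^2 + 4^2 = 41
|b|^2 = 4^2 + 1^2 + 4^2 = 33
a . b = (-3)*4 + 4*1 + 4*4 = 8
(a.b)^2 = 8^2 = 64
|rej|^2 = 41 - 64/33
= (1353 - 64)/33
= 1289/33
In lowest terms: 1289/33


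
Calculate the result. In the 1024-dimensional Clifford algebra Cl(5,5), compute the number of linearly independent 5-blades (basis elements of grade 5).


Number of grade-k basis blades in Cl(p,q) with n = p + q is C(n, k).
n = 5 + 5 = 10
C(10, 5) = 10! / (5! * 5!)
= 3628800 / (120 * 120)
= 252


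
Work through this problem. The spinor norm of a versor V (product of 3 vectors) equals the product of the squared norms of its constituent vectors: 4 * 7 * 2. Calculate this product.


Spinor norm N(V) = |v1|^2 * |v2|^2 * ... * |v3|^2
= 4 * 7 * 2
Running product: 4, 28, 56
N(V) = 56


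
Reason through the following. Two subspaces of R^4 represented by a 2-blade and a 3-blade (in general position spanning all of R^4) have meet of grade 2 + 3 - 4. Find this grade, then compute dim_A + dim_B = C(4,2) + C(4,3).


Meet grade = grade(A) + grade(B) - n
= 2 + 3 - 4 = 1
C(4,2) = 6
C(4,3) = 4
dim_A + dim_B = 6 + 4 = 10


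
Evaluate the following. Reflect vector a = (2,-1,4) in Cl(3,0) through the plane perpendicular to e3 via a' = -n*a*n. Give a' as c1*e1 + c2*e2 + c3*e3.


Reflection formula: a' = -n*a*n, with n = e3 (unit vector, n^2 = 1).
For reflection through hyperplane perp to e3:
The component along e3 flips sign, others stay.
a = (2, -1, 4)
a' = (2, -1, -4)
a' = 2*e1 - 1*e2 - 4*e3


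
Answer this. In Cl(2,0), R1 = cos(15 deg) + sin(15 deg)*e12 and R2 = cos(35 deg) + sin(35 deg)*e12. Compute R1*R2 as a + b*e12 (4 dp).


Same-plane rotors commute and their half-angles add:
R1*R2 = cos(a1 + a2) + sin(a1 + a2)*e12.
a1 + a2 = 15 + 35 = 50 deg
cos(50 deg) = 0.6428
sin(50 deg) = 0.7660
R1*R2 = 0.6428 + 0.7660*e12


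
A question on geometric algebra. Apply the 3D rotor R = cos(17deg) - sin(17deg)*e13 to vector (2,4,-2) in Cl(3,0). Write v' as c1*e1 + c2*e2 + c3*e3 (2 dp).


Rotor R = cos(17deg) - sin(17deg)*e13
Rotation angle theta = 2 * 17 = 34 degrees in the e13 plane (e1 -> e3).
The component perpendicular to the plane (e2) is invariant: v'_2 = v2 = 4.00
cos(34deg) = 0.8290, sin(34deg) = 0.5592
v'_1 = v1*cos(theta) - v3*sin(theta) = 2*0.8290 - (-2)*0.5592 = 2.78
v'_3 = v1*sin(theta) + v3*cos(theta) = 2*0.5592 + (-2)*0.8290 = -0.54
v' = 2.78*e1 + 4.00*e2 - 0.54*e3


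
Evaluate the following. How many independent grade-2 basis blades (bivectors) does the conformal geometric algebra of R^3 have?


The conformal model of R^3 uses Cl(4,1) with m = 3 + 2 = 5 generators.
Number of grade-2 blades = C(m, 2) = C(5, 2)
= 5*4/2 = 10


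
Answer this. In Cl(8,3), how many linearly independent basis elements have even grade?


Even subalgebra dimension = 2^(n-1)
n = 8 + 3 = 11
2^(11 - 1) = 2^10 = 1024
Verification: sum of C(11,k) for even k = 1 + 55 + 330 + 462 + 165 + 11 = 1024
Result = 1024


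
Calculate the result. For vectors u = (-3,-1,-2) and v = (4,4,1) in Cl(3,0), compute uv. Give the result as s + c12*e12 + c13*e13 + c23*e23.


In Cl(3,0): e_i^2 = 1, e_ie_j = -e_je_i for i != j.
Scalar part = u . v = (-3)*4 + (-1)*4 + (-2)*1
= -12 + (-4) + (-2) = -18
e12 coeff = (-3)*4 - (-1)*4 = -12 - (-4) = -8
e13 coeff = (-3)*1 - (-2)*4 = -3 - (-8) = 5
e23 coeff = (-1)*1 - (-2)*4 = -1 - (-8) = 7
uv = -18 - 8*e12 + 5*e13 + 7*e23


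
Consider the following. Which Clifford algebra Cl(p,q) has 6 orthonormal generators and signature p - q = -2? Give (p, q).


We need p + q = 6 and p - q = -2.
Adding: 2p = 6 + (-2) = 4, so p = 2.
Then q = 6 - 2 = 4.
(p, q) = (2, 4)


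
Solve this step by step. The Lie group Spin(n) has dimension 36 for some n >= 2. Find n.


dim Spin(n) = dim so(n) = n(n-1)/2.
Solve n(n-1)/2 = 36, i.e. n^2 - n - 72 = 0.
Discriminant = 1 + 8*36 = 289
n = (1 + sqrt(289))/2 = (1 + 17)/2 = 9


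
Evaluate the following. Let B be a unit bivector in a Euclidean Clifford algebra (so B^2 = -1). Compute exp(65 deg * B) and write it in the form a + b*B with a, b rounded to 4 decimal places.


For a unit bivector B with B^2 = -1, the exponential series gives
e^(theta*B) = cos(theta) + sin(theta)*B (the GA analogue of Euler's formula).
theta = 65 degrees = 1.134464 rad
cos(65 deg) = 0.4226
sin(65 deg) = 0.9063
exp(theta*B) = 0.4226 + 0.9063*B


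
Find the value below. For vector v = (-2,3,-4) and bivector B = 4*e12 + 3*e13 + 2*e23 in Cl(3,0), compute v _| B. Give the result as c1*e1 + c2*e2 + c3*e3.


Left contraction v _| B = <vB>_1 (grade-1 part of the geometric product vB).
Using e1_|e12 = e2, e2_|e12 = -e1, e1_|e13 = e3, e3_|e13 = -e1, e2_|e23 = e3, e3_|e23 = -e2:
e1 coeff: -v2*b12 - v3*b13 = -(3)*(4) - (-4)*(3) = 0
e2 coeff: v1*b12 - v3*b23 = (-2)*(4) - (-4)*(2) = 0
e3 coeff: v1*b13 + v2*b23 = (-2)*(3) + (3)*(2) = 0
v _| B = 0*e1 + 0*e2 + 0*e3


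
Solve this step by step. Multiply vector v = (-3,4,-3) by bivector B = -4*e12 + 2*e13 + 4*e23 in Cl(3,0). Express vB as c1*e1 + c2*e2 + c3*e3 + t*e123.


vB has grade-1 (vector) and grade-3 (trivector) parts: vB = (v _| B) + (v ^ B).
Vector part <vB>_1:
  e1: -v2*b12 - v3*b13 = -(4)*(-4) - (-3)*(2) = 22
  e2: v1*b12 - v3*b23 = (-3)*(-4) - (-3)*(4) = 24
  e3: v1*b13 + v2*b23 = (-3)*(2) + (4)*(4) = 10
Trivector part <vB>_3:
  e123: v1*b23 - v2*b13 + v3*b12 = (-3)*(4) - (4)*(2) + (-3)*(-4) = -8
vB = 22*e1 + 24*e2 + 10*e3 - 8*e123


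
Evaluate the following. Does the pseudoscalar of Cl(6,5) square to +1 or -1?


The pseudoscalar I = e1...e_n (product of all n generators) of Cl(p,q) satisfies I^2 = (-1)^(q + n(n-1)/2).
p = 6, q = 5, n = p + q = 11
n(n-1)/2 = 11 * 10 / 2 = 55
Exponent = q + n(n-1)/2 = 5 + 55 = 60
I^2 = (-1)^60 = +1


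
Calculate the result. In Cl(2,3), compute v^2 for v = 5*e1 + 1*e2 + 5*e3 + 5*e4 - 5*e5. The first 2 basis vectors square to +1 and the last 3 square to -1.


v^2 = sum of c_i^2 * e_i^2
Positive signature terms (e_i^2 = +1): 5^2 + 1^2 = 26
Negative signature terms (e_j^2 = -1): 5^2 + 5^2 + (-5)^2 = 75
v^2 = 26 - 75 = -49


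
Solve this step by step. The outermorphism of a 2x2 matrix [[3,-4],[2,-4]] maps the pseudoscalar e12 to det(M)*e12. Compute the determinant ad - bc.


The outermorphism of a linear map f sends e1^e2 to f(e1)^f(e2).
f(e1) = 3*e1 + 2*e2
f(e2) = -4*e1 - 4*e2
f(e1) ^ f(e2) = (3*e1 + 2*e2) ^ (-4*e1 - 4*e2)
= 3*(-4)*e12 + 2*(-4)*e21
= (-12 - (-8))*e12
= -4*e12
Coefficient = -4
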